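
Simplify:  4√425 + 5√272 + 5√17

45*√17

4√425 = 20*√17; 5√272 = 20*√17; 5√17 = 5*√17
Combine: (20 + 20 + 5)·√17 = 45*√17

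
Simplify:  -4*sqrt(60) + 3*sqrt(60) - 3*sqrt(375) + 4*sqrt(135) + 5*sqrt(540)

4*sqrt(60) = 8*sqrt(15); 3*sqrt(60) = 6*sqrt(15); 3*sqrt(375) = 15*sqrt(15); 4*sqrt(135) = 12*sqrt(15); 5*sqrt(540) = 30*sqrt(15)
Combine: (-8 + 6 - 15 + 12 + 30)·sqrt(15) = 25*sqrt(15)

25*sqrt(15)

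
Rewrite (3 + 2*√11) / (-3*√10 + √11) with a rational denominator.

Multiply numerator and denominator by √11 + 3*√10.
Denominator becomes -79; numerator becomes 3*√11 + 22 + 9*√10 + 6*√110.

(-6*√110 - 9*√10 - 22 - 3*√11)/79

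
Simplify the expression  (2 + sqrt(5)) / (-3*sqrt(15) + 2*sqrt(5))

(-15*sqrt(3) - 6*sqrt(15) - 10 - 4*sqrt(5))/115

Multiply numerator and denominator by 2*sqrt(5) + 3*sqrt(15).
Denominator becomes -115; numerator becomes 4*sqrt(5) + 10 + 6*sqrt(15) + 15*sqrt(3).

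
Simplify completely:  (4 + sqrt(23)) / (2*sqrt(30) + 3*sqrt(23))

(-2*sqrt(690) - 8*sqrt(30) + 12*sqrt(23) + 69)/87

Multiply numerator and denominator by -2*sqrt(30) + 3*sqrt(23).
Denominator becomes 87; numerator becomes -2*sqrt(690) - 8*sqrt(30) + 12*sqrt(23) + 69.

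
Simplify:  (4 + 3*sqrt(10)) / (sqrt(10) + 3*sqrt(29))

Multiply numerator and denominator by -3*sqrt(29) + sqrt(10).
Denominator becomes -251; numerator becomes -9*sqrt(290) - 12*sqrt(29) + 4*sqrt(10) + 30.

(-30 - 4*sqrt(10) + 12*sqrt(29) + 9*sqrt(290))/251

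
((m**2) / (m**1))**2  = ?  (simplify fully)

m**2

Inside the bracket: m**1
Raise to the power 2: m**2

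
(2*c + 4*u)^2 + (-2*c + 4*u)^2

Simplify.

Only the even-power cross terms survive.

8*c^2 + 32*u^2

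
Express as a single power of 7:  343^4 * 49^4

343^4 = 7^12; 49^4 = 7^8
Combine exponents: 7^20

7^20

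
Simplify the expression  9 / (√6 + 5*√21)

Multiply numerator and denominator by -5*√21 + √6.
Denominator becomes -519; numerator becomes -45*√21 + 9*√6.

(-3*√6 + 15*√21)/173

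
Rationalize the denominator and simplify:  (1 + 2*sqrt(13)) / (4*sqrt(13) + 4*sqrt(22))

(-26 - sqrt(13) + sqrt(22) + 2*sqrt(286))/36

Multiply numerator and denominator by -4*sqrt(22) + 4*sqrt(13).
Denominator becomes -144; numerator becomes -8*sqrt(286) - 4*sqrt(22) + 4*sqrt(13) + 104.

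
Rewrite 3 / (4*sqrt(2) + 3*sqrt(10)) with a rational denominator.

Multiply numerator and denominator by -4*sqrt(2) + 3*sqrt(10).
Denominator becomes 58; numerator becomes -12*sqrt(2) + 9*sqrt(10).

(-12*sqrt(2) + 9*sqrt(10))/58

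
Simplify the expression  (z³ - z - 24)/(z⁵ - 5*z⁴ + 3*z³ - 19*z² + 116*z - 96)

1/(z² - 5*z + 4)

Factor: z³ - z - 24 = (z² + 3*z + 8)·(z - 3);  z⁵ - 5*z⁴ + 3*z³ - 19*z² + 116*z - 96 = (z - 1)·(z² + 3*z + 8)·(z - 4)·(z - 3)
Cancel the common factors (z² + 3*z + 8), (z - 3).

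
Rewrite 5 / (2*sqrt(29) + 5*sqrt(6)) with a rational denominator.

Multiply numerator and denominator by -5*sqrt(6) + 2*sqrt(29).
Denominator becomes -34; numerator becomes -25*sqrt(6) + 10*sqrt(29).

(-10*sqrt(29) + 25*sqrt(6))/34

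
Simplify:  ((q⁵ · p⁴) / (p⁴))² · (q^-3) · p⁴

p⁴*q⁷

Inside the bracket: q⁵
Raise to the power 2: q^10
Multiply by (q^-3) · p⁴: add exponents.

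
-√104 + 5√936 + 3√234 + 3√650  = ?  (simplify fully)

52*√26

√104 = 2*√26; 5√936 = 30*√26; 3√234 = 9*√26; 3√650 = 15*√26
Combine: (-2 + 30 + 9 + 15)·√26 = 52*√26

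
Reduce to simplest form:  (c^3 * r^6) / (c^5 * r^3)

Quotient: (c^-2) * r^3

r^3/c^2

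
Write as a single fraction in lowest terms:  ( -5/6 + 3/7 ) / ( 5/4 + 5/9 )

Numerator: -5/6 + 3/7 = -17/42
Denominator: 5/4 + 5/9 = 65/36
Divide: (-17/42) · (36/65) = -102/455

-102/455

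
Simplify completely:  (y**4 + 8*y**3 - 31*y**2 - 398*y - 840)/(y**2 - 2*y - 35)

Factor: y**4 + 8*y**3 - 31*y**2 - 398*y - 840 = (y + 4)*(y - 7)*(y + 6)*(y + 5);  y**2 - 2*y - 35 = (y - 7)*(y + 5)
Cancel the common factors (y + 5), (y - 7).

y**2 + 10*y + 24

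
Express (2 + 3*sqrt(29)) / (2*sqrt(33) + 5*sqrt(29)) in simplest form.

(-6*sqrt(957) - 4*sqrt(33) + 10*sqrt(29) + 435)/593

Multiply numerator and denominator by -2*sqrt(33) + 5*sqrt(29).
Denominator becomes 593; numerator becomes -6*sqrt(957) - 4*sqrt(33) + 10*sqrt(29) + 435.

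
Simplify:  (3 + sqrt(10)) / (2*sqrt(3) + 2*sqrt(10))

(-sqrt(30) - 3*sqrt(3) + 3*sqrt(10) + 10)/14

Multiply numerator and denominator by -2*sqrt(3) + 2*sqrt(10).
Denominator becomes 28; numerator becomes -2*sqrt(30) - 6*sqrt(3) + 6*sqrt(10) + 20.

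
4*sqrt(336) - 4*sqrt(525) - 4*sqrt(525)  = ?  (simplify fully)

4*sqrt(336) = 16*sqrt(21); 4*sqrt(525) = 20*sqrt(21); 4*sqrt(525) = 20*sqrt(21)
Combine: (16 - 20 - 20)·sqrt(21) = -24*sqrt(21)

-24*sqrt(21)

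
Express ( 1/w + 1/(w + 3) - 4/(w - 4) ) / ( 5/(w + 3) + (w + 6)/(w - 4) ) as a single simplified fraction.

Numerator: 1/w + 1/(w + 3) - 4/(w - 4) = (-2*w**2 - 17*w - 12)/(w**3 - w**2 - 12*w)
Denominator: 5/(w + 3) + (w + 6)/(w - 4) = (w**2 + 14*w - 2)/(w**2 - w - 12)
Divide: ((-2*w**2 - 17*w - 12)/(w**3 - w**2 - 12*w)) · ((w**2 - w - 12)/(w**2 + 14*w - 2)) = (-2*w**2 - 17*w - 12)/(w**3 + 14*w**2 - 2*w)

(-2*w**2 - 17*w - 12)/(w**3 + 14*w**2 - 2*w)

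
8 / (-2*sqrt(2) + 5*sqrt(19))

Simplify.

Multiply numerator and denominator by 2*sqrt(2) + 5*sqrt(19).
Denominator becomes 467; numerator becomes 16*sqrt(2) + 40*sqrt(19).

(16*sqrt(2) + 40*sqrt(19))/467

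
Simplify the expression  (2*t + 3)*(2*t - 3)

4*t**2 - 9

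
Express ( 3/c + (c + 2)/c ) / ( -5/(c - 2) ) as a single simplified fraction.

(-c^2 - 3*c + 10)/(5*c)

Numerator: 3/c + (c + 2)/c = (c + 5)/c
Denominator: -5/(c - 2) = -5/(c - 2)
Divide: ((c + 5)/c) · (-c/5 + 2/5) = (-c^2 - 3*c + 10)/(5*c)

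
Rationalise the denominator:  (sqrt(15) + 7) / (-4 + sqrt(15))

-43 - 11*sqrt(15)

Multiply numerator and denominator by -4 - sqrt(15).
Denominator becomes 1; numerator becomes -43 - 11*sqrt(15).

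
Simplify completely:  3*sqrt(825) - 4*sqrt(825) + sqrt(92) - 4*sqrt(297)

3*sqrt(825) = 15*sqrt(33); 4*sqrt(825) = 20*sqrt(33); sqrt(92) = 2*sqrt(23); 4*sqrt(297) = 12*sqrt(33)

-17*sqrt(33) + 2*sqrt(23)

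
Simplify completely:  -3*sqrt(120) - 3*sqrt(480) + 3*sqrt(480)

3*sqrt(120) = 6*sqrt(30); 3*sqrt(480) = 12*sqrt(30); 3*sqrt(480) = 12*sqrt(30)
Combine: (-6 - 12 + 12)·sqrt(30) = -6*sqrt(30)

-6*sqrt(30)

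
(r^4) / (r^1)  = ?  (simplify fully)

r^3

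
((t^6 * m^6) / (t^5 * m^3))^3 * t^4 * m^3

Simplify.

Inside the bracket: t^1 * m^3
Raise to the power 3: t^3 * m^9
Multiply by t^4 * m^3: add exponents.

m^12*t^7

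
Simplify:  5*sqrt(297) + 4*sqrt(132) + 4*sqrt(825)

43*sqrt(33)

5*sqrt(297) = 15*sqrt(33); 4*sqrt(132) = 8*sqrt(33); 4*sqrt(825) = 20*sqrt(33)
Combine: (15 + 8 + 20)·sqrt(33) = 43*sqrt(33)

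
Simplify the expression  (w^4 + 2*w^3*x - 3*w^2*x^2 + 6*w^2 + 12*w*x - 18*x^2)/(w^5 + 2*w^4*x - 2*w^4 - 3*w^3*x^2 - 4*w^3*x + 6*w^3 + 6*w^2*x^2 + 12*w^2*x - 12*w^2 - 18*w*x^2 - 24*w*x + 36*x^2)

1/(w - 2)

Factor: w^4 + 2*w^3*x - 3*w^2*x^2 + 6*w^2 + 12*w*x - 18*x^2 = (w^2 + 6)*(w - x)*(w + 3*x);  w^5 + 2*w^4*x - 2*w^4 - 3*w^3*x^2 - 4*w^3*x + 6*w^3 + 6*w^2*x^2 + 12*w^2*x - 12*w^2 - 18*w*x^2 - 24*w*x + 36*x^2 = (w^2 + 6)*(w - x)*(w - 2)*(w + 3*x)
Cancel the common factors (w^2 + 6), (w + 3*x), (w - x).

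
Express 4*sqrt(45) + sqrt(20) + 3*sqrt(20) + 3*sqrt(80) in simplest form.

32*sqrt(5)

4*sqrt(45) = 12*sqrt(5); sqrt(20) = 2*sqrt(5); 3*sqrt(20) = 6*sqrt(5); 3*sqrt(80) = 12*sqrt(5)
Combine: (12 + 2 + 6 + 12)·sqrt(5) = 32*sqrt(5)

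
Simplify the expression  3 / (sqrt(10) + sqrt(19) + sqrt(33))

Group as (sqrt(10) + sqrt(33)) + sqrt(19); multiply by (sqrt(10) + sqrt(33)) - sqrt(19), then rationalise the remaining surd.

(-sqrt(6270) - 2*sqrt(33) + 12*sqrt(19) + 21*sqrt(10))/124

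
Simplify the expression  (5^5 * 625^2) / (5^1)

5^5 = 5^5; 625^2 = 5^8; 5^1 = 5^1
Combine exponents: 5^12

5^12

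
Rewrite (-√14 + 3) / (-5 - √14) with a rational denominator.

Multiply numerator and denominator by -5 + √14.
Denominator becomes 11; numerator becomes -29 + 8*√14.

(-29 + 8*√14)/11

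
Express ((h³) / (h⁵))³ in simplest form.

Inside the bracket: (h^-2)
Raise to the power 3: (h^-6)

h^(-6)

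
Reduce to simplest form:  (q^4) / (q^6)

Quotient: (q^-2)

q^(-2)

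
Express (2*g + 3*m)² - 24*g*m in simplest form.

Expanding gives 4*g² - 12*g*m + 9*m², a perfect square.

(2*g - 3*m)²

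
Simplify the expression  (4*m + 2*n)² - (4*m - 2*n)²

32*m*n

Binomially expand both and collect terms in (4*m), (2*n).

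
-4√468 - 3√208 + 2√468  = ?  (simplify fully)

4√468 = 24*√13; 3√208 = 12*√13; 2√468 = 12*√13
Combine: (-24 - 12 + 12)·√13 = -24*√13

-24*√13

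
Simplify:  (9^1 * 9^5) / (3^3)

9^1 = 3^2; 9^5 = 3^10; 3^3 = 3^3
Combine exponents: 3^9

3^9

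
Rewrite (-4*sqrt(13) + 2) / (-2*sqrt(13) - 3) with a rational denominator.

Multiply numerator and denominator by -3 + 2*sqrt(13).
Denominator becomes -43; numerator becomes -110 + 16*sqrt(13).

(-16*sqrt(13) + 110)/43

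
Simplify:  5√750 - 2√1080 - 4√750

-7*√30

5√750 = 25*√30; 2√1080 = 12*√30; 4√750 = 20*√30
Combine: (25 - 12 - 20)·√30 = -7*√30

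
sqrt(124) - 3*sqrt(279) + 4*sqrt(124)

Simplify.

sqrt(124) = 2*sqrt(31); 3*sqrt(279) = 9*sqrt(31); 4*sqrt(124) = 8*sqrt(31)
Combine: (2 - 9 + 8)·sqrt(31) = sqrt(31)

sqrt(31)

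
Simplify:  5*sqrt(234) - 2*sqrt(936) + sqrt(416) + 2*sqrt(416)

15*sqrt(26)

5*sqrt(234) = 15*sqrt(26); 2*sqrt(936) = 12*sqrt(26); sqrt(416) = 4*sqrt(26); 2*sqrt(416) = 8*sqrt(26)
Combine: (15 - 12 + 4 + 8)·sqrt(26) = 15*sqrt(26)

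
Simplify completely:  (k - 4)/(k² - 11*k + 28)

Factor: k² - 11*k + 28 = (k - 7)·(k - 4)
Cancel the common factor (k - 4).

1/(k - 7)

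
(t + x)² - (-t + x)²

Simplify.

4*t*x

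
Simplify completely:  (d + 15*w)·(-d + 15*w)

Difference of squares with P = 15*w, Q = d.

-d² + 225*w²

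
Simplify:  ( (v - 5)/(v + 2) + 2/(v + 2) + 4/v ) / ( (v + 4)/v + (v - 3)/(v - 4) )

(v³ - 3*v² + 4*v - 32)/(2*v³ + v² - 22*v - 32)

Numerator: (v - 5)/(v + 2) + 2/(v + 2) + 4/v = (v² + v + 8)/(v² + 2*v)
Denominator: (v + 4)/v + (v - 3)/(v - 4) = (2*v² - 3*v - 16)/(v² - 4*v)
Divide: ((v² + v + 8)/(v² + 2*v)) · ((v² - 4*v)/(2*v² - 3*v - 16)) = (v³ - 3*v² + 4*v - 32)/(2*v³ + v² - 22*v - 32)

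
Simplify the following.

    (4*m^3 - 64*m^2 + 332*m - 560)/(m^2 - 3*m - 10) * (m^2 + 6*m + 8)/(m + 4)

Factor: 4*m^3 - 64*m^2 + 332*m - 560 = 4*(m - 7)*(m - 5)*(m - 4);  m^2 - 3*m - 10 = (m - 5)*(m + 2);  m^2 + 6*m + 8 = (m + 2)*(m + 4)
Cancel the common factors (m + 2), (m + 4), (m - 5).

4*m^2 - 44*m + 112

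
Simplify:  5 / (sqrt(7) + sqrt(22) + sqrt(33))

(-11*sqrt(42) - 2*sqrt(33) + 9*sqrt(22) + 24*sqrt(7))/60

Group as (sqrt(7) + sqrt(33)) + sqrt(22); multiply by (sqrt(7) + sqrt(33)) - sqrt(22), then rationalise the remaining surd.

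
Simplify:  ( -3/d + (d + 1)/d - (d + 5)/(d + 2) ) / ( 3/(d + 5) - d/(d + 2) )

Numerator: -3/d + (d + 1)/d - (d + 5)/(d + 2) = (-5*d - 4)/(d^2 + 2*d)
Denominator: 3/(d + 5) - d/(d + 2) = (-d^2 - 2*d + 6)/(d^2 + 7*d + 10)
Divide: ((-5*d - 4)/(d^2 + 2*d)) · ((d^2 + 7*d + 10)/(-d^2 - 2*d + 6)) = (5*d^2 + 29*d + 20)/(d^3 + 2*d^2 - 6*d)

(5*d^2 + 29*d + 20)/(d^3 + 2*d^2 - 6*d)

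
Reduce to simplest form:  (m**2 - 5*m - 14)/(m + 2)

m - 7

Factor: m**2 - 5*m - 14 = (m + 2)*(m - 7)
Cancel the common factor (m + 2).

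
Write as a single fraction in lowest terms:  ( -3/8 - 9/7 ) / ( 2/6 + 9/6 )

-279/308

Numerator: -3/8 - 9/7 = -93/56
Denominator: 2/6 + 9/6 = 11/6
Divide: (-93/56) · (6/11) = -279/308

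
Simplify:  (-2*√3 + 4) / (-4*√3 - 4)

(-3*√3 + 5)/4

Multiply numerator and denominator by -4 + 4*√3.
Denominator becomes -32; numerator becomes -40 + 24*√3.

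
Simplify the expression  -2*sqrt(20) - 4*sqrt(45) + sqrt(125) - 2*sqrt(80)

-19*sqrt(5)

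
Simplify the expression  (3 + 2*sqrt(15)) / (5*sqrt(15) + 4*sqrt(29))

(-150 - 15*sqrt(15) + 12*sqrt(29) + 8*sqrt(435))/89

Multiply numerator and denominator by -4*sqrt(29) + 5*sqrt(15).
Denominator becomes -89; numerator becomes -8*sqrt(435) - 12*sqrt(29) + 15*sqrt(15) + 150.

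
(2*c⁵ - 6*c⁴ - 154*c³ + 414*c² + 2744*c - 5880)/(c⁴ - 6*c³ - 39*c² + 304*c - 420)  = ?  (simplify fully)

Factor: 2*c⁵ - 6*c⁴ - 154*c³ + 414*c² + 2744*c - 5880 = 2·(c + 5)·(c + 7)·(c - 6)·(c - 7)·(c - 2);  c⁴ - 6*c³ - 39*c² + 304*c - 420 = (c - 5)·(c - 2)·(c - 6)·(c + 7)
Cancel the common factors (c - 2), (c - 6), (c + 7).

(2*c² - 4*c - 70)/(c - 5)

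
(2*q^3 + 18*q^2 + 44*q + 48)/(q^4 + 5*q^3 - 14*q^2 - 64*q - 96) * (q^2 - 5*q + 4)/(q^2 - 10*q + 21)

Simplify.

Factor: 2*q^3 + 18*q^2 + 44*q + 48 = 2*(q^2 + 3*q + 4)*(q + 6);  q^4 + 5*q^3 - 14*q^2 - 64*q - 96 = (q^2 + 3*q + 4)*(q - 4)*(q + 6);  q^2 - 5*q + 4 = (q - 1)*(q - 4);  q^2 - 10*q + 21 = (q - 3)*(q - 7)
Cancel the common factors (q^2 + 3*q + 4), (q + 6), (q - 4).

(2*q - 2)/(q^2 - 10*q + 21)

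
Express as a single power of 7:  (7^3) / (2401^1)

7^(-1)

7^3 = 7^3; 2401^1 = 7^4
Combine exponents: 7^(-1)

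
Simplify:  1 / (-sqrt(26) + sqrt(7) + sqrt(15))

(2*sqrt(26) + 9*sqrt(15) + 17*sqrt(7) + sqrt(2730))/202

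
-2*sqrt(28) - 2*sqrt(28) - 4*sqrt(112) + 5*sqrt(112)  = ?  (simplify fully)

2*sqrt(28) = 4*sqrt(7); 2*sqrt(28) = 4*sqrt(7); 4*sqrt(112) = 16*sqrt(7); 5*sqrt(112) = 20*sqrt(7)
Combine: (-4 - 4 - 16 + 20)·sqrt(7) = -4*sqrt(7)

-4*sqrt(7)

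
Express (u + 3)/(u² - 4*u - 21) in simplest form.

1/(u - 7)

Factor: u² - 4*u - 21 = (u - 7)·(u + 3)
Cancel the common factor (u + 3).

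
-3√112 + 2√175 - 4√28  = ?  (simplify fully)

-10*√7

3√112 = 12*√7; 2√175 = 10*√7; 4√28 = 8*√7
Combine: (-12 + 10 - 8)·√7 = -10*√7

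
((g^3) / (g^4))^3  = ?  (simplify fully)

g^(-3)

Inside the bracket: (g^-1)
Raise to the power 3: (g^-3)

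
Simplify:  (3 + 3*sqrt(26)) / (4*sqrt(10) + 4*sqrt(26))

Multiply numerator and denominator by -4*sqrt(10) + 4*sqrt(26).
Denominator becomes 256; numerator becomes -24*sqrt(65) - 12*sqrt(10) + 12*sqrt(26) + 312.

(-6*sqrt(65) - 3*sqrt(10) + 3*sqrt(26) + 78)/64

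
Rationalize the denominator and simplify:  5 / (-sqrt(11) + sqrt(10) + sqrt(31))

(-15*sqrt(11) - 5*sqrt(31) + 16*sqrt(10) + sqrt(3410))/34

Group as (sqrt(10) + sqrt(31)) - sqrt(11); multiply by (sqrt(10) + sqrt(31)) + sqrt(11), then rationalise the remaining surd.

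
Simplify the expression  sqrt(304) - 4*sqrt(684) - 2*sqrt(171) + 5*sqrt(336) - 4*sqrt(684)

-50*sqrt(19) + 20*sqrt(21)

sqrt(304) = 4*sqrt(19); 4*sqrt(684) = 24*sqrt(19); 2*sqrt(171) = 6*sqrt(19); 5*sqrt(336) = 20*sqrt(21); 4*sqrt(684) = 24*sqrt(19)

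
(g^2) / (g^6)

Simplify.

g^(-4)

Quotient: (g^-4)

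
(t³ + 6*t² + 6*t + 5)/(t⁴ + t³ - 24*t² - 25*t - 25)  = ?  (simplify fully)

Factor: t³ + 6*t² + 6*t + 5 = (t + 5)·(t² + t + 1);  t⁴ + t³ - 24*t² - 25*t - 25 = (t + 5)·(t - 5)·(t² + t + 1)
Cancel the common factors (t² + t + 1), (t + 5).

1/(t - 5)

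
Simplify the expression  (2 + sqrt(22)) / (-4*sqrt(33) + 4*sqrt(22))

(-11*sqrt(6) - 22 - 2*sqrt(33) - 2*sqrt(22))/44

Multiply numerator and denominator by 4*sqrt(22) + 4*sqrt(33).
Denominator becomes -176; numerator becomes 8*sqrt(22) + 8*sqrt(33) + 88 + 44*sqrt(6).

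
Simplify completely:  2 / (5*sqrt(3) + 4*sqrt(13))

Multiply numerator and denominator by -4*sqrt(13) + 5*sqrt(3).
Denominator becomes -133; numerator becomes -8*sqrt(13) + 10*sqrt(3).

(-10*sqrt(3) + 8*sqrt(13))/133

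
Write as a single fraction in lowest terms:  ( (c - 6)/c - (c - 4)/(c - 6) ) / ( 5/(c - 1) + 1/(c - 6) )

Numerator: (c - 6)/c - (c - 4)/(c - 6) = (-8*c + 36)/(c**2 - 6*c)
Denominator: 5/(c - 1) + 1/(c - 6) = (6*c - 31)/(c**2 - 7*c + 6)
Divide: ((-8*c + 36)/(c**2 - 6*c)) · ((c**2 - 7*c + 6)/(6*c - 31)) = (-8*c**2 + 44*c - 36)/(6*c**2 - 31*c)

(-8*c**2 + 44*c - 36)/(6*c**2 - 31*c)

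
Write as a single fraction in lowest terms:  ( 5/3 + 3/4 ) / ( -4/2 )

-29/24

Numerator: 5/3 + 3/4 = 29/12
Denominator: -4/2 = -2
Divide: (29/12) · (-1/2) = -29/24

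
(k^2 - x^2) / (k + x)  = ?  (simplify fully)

k - x

k^2 - x^2 factors as -(-k + x)*(k + x).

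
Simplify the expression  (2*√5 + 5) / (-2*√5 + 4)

(-9*√5 - 20)/2

Multiply numerator and denominator by 4 + 2*√5.
Denominator becomes -4; numerator becomes 40 + 18*√5.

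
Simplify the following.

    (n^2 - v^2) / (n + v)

n - v

Difference of squares: factor out (n + v).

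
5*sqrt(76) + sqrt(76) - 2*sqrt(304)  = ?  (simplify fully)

4*sqrt(19)

5*sqrt(76) = 10*sqrt(19); sqrt(76) = 2*sqrt(19); 2*sqrt(304) = 8*sqrt(19)
Combine: (10 + 2 - 8)·sqrt(19) = 4*sqrt(19)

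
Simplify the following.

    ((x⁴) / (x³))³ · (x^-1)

x²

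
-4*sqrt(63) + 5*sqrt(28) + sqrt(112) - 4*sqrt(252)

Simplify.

4*sqrt(63) = 12*sqrt(7); 5*sqrt(28) = 10*sqrt(7); sqrt(112) = 4*sqrt(7); 4*sqrt(252) = 24*sqrt(7)
Combine: (-12 + 10 + 4 - 24)·sqrt(7) = -22*sqrt(7)

-22*sqrt(7)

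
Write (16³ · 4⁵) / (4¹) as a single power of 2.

16³ = 2^12; 4⁵ = 2^10; 4¹ = 2^2
Combine exponents: 2^20

2^20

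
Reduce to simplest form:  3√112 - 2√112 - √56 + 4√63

-2*√14 + 16*√7

3√112 = 12*√7; 2√112 = 8*√7; √56 = 2*√14; 4√63 = 12*√7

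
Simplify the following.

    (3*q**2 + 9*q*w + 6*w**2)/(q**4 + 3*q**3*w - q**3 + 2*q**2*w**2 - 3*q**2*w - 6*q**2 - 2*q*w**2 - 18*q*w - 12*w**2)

3/(q**2 - q - 6)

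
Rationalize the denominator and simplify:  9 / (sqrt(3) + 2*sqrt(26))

Multiply numerator and denominator by -2*sqrt(26) + sqrt(3).
Denominator becomes -101; numerator becomes -18*sqrt(26) + 9*sqrt(3).

(-9*sqrt(3) + 18*sqrt(26))/101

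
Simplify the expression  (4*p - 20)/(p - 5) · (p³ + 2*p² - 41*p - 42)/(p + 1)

4*p² + 4*p - 168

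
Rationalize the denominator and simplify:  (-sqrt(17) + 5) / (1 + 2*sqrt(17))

Multiply numerator and denominator by -2*sqrt(17) + 1.
Denominator becomes -67; numerator becomes -11*sqrt(17) + 39.

(-39 + 11*sqrt(17))/67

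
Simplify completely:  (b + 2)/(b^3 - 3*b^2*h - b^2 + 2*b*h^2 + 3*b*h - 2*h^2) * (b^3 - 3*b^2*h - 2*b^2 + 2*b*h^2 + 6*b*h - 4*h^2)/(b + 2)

(b - 2)/(b - 1)

Factor: b^3 - 3*b^2*h - b^2 + 2*b*h^2 + 3*b*h - 2*h^2 = (b - 2*h)*(b - 1)*(b - h);  b^3 - 3*b^2*h - 2*b^2 + 2*b*h^2 + 6*b*h - 4*h^2 = (b - h)*(b - 2)*(b - 2*h)
Cancel the common factors (b - h), (b + 2), (b - 2*h).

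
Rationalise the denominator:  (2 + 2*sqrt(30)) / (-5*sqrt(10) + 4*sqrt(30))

(5*sqrt(10) + 4*sqrt(30) + 50*sqrt(3) + 120)/115

Multiply numerator and denominator by 5*sqrt(10) + 4*sqrt(30).
Denominator becomes 230; numerator becomes 10*sqrt(10) + 8*sqrt(30) + 100*sqrt(3) + 240.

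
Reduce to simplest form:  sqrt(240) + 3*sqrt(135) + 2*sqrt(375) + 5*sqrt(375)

sqrt(240) = 4*sqrt(15); 3*sqrt(135) = 9*sqrt(15); 2*sqrt(375) = 10*sqrt(15); 5*sqrt(375) = 25*sqrt(15)
Combine: (4 + 9 + 10 + 25)·sqrt(15) = 48*sqrt(15)

48*sqrt(15)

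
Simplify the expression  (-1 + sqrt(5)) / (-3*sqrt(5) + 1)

Multiply numerator and denominator by 1 + 3*sqrt(5).
Denominator becomes -44; numerator becomes -2*sqrt(5) + 14.

(-7 + sqrt(5))/22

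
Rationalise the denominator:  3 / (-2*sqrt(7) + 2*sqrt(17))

Multiply numerator and denominator by 2*sqrt(7) + 2*sqrt(17).
Denominator becomes 40; numerator becomes 6*sqrt(7) + 6*sqrt(17).

(3*sqrt(7) + 3*sqrt(17))/20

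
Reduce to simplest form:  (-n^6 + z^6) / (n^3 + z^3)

-n^3 + z^3

-n^6 + z^6 factors as (-n + z)*(n + z)*(n^2 - n*z + z^2)*(n^2 + n*z + z^2).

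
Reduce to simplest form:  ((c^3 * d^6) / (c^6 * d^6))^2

c^(-6)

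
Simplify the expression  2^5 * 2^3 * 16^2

2^5 = 2^5; 2^3 = 2^3; 16^2 = 2^8
Combine exponents: 2^16

2^16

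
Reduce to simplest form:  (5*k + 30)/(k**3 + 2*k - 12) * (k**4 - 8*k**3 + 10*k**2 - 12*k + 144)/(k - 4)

(5*k**2 - 180)/(k - 2)

Factor: 5*k + 30 = 5*(k + 6);  k**3 + 2*k - 12 = (k - 2)*(k**2 + 2*k + 6);  k**4 - 8*k**3 + 10*k**2 - 12*k + 144 = (k**2 + 2*k + 6)*(k - 4)*(k - 6)
Cancel the common factors (k**2 + 2*k + 6), (k - 4).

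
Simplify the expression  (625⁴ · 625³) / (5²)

625⁴ = 5^16; 625³ = 5^12; 5² = 5^2
Combine exponents: 5^26

5^26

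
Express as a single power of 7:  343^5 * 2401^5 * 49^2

343^5 = 7^15; 2401^5 = 7^20; 49^2 = 7^4
Combine exponents: 7^39

7^39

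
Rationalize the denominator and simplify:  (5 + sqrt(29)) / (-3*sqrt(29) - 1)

(-41 - 7*sqrt(29))/130

Multiply numerator and denominator by -1 + 3*sqrt(29).
Denominator becomes -260; numerator becomes 14*sqrt(29) + 82.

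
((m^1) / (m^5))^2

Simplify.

m^(-8)

Inside the bracket: (m^-4)
Raise to the power 2: (m^-8)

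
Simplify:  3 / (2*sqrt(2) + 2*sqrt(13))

(-3*sqrt(2) + 3*sqrt(13))/22

Multiply numerator and denominator by -2*sqrt(2) + 2*sqrt(13).
Denominator becomes 44; numerator becomes -6*sqrt(2) + 6*sqrt(13).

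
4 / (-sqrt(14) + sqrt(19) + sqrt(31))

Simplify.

Group as (sqrt(19) + sqrt(31)) - sqrt(14); multiply by (sqrt(19) + sqrt(31)) + sqrt(14), then rationalise the remaining surd.

(-36*sqrt(14) + 2*sqrt(31) + 26*sqrt(19) + 2*sqrt(8246))/265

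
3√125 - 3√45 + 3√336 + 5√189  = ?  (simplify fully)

6*√5 + 27*√21

3√125 = 15*√5; 3√45 = 9*√5; 3√336 = 12*√21; 5√189 = 15*√21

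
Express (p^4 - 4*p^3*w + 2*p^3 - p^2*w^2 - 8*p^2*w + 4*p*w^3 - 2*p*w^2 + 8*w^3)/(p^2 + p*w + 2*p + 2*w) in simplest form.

p^2 - 5*p*w + 4*w^2

Factor: p^4 - 4*p^3*w + 2*p^3 - p^2*w^2 - 8*p^2*w + 4*p*w^3 - 2*p*w^2 + 8*w^3 = (p + 2)*(p + w)*(p - w)*(p - 4*w);  p^2 + p*w + 2*p + 2*w = (p + 2)*(p + w)
Cancel the common factors (p + w), (p + 2).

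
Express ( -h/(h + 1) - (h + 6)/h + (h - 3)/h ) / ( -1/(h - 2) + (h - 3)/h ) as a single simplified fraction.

(-h^3 - 7*h^2 + 9*h + 18)/(h^3 - 5*h^2 + 6)

Numerator: -h/(h + 1) - (h + 6)/h + (h - 3)/h = (-h^2 - 9*h - 9)/(h^2 + h)
Denominator: -1/(h - 2) + (h - 3)/h = (h^2 - 6*h + 6)/(h^2 - 2*h)
Divide: ((-h^2 - 9*h - 9)/(h^2 + h)) · ((h^2 - 2*h)/(h^2 - 6*h + 6)) = (-h^3 - 7*h^2 + 9*h + 18)/(h^3 - 5*h^2 + 6)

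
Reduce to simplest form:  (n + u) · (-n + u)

-n² + u²

Telescope via difference of squares: (u+n)(u-n) = -n² + u².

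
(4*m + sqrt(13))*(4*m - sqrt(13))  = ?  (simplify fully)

16*m**2 - 13

(4*m)**2 - (sqrt(13))**2 = 16*m**2 - 13.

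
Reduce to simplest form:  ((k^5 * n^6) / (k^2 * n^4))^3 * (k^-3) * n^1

k^6*n^7

Inside the bracket: k^3 * n^2
Raise to the power 3: k^9 * n^6
Multiply by (k^-3) * n^1: add exponents.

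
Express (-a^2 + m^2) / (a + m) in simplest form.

Difference of squares: factor out (a + m).

-a + m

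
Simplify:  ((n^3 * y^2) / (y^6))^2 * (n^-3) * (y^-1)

Inside the bracket: n^3 * (y^-4)
Raise to the power 2: n^6 * (y^-8)
Multiply by (n^-3) * (y^-1): add exponents.

n^3/y^9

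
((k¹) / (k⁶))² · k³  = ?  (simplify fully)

Inside the bracket: (k^-5)
Raise to the power 2: (k^-10)
Multiply by k³: add exponents.

k^(-7)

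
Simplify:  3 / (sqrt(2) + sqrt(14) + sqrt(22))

Group as (sqrt(14) + sqrt(22)) + sqrt(2); multiply by (sqrt(14) + sqrt(22)) - sqrt(2), then rationalise the remaining surd.

(-6*sqrt(154) - 9*sqrt(22) + 15*sqrt(14) + 51*sqrt(2))/38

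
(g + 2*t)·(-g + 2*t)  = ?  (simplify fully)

Difference of squares with P = 2*t, Q = g.

-g² + 4*t²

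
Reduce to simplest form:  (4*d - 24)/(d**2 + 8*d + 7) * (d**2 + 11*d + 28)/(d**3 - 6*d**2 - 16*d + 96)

4/(d**2 - 3*d - 4)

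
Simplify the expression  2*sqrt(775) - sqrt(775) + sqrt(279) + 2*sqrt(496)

16*sqrt(31)

2*sqrt(775) = 10*sqrt(31); sqrt(775) = 5*sqrt(31); sqrt(279) = 3*sqrt(31); 2*sqrt(496) = 8*sqrt(31)
Combine: (10 - 5 + 3 + 8)·sqrt(31) = 16*sqrt(31)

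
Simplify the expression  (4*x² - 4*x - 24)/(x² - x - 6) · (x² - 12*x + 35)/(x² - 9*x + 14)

(4*x - 20)/(x - 2)

Factor: 4*x² - 4*x - 24 = 4·(x + 2)·(x - 3);  x² - x - 6 = (x - 3)·(x + 2);  x² - 12*x + 35 = (x - 5)·(x - 7);  x² - 9*x + 14 = (x - 2)·(x - 7)
Cancel the common factors (x - 7), (x + 2), (x - 3).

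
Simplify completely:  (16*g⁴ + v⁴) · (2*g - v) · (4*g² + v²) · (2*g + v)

((2*g)+v)((2*g)-v) = 4*g² - v²; continue pairing.

256*g⁸ - v⁸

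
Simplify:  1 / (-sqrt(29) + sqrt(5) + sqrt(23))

(sqrt(29) + 11*sqrt(23) + 47*sqrt(5) + 2*sqrt(3335))/459

Group as (sqrt(5) + sqrt(23)) - sqrt(29); multiply by (sqrt(5) + sqrt(23)) + sqrt(29), then rationalise the remaining surd.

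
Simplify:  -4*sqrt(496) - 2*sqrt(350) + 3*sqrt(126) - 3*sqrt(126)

-16*sqrt(31) - 10*sqrt(14)

4*sqrt(496) = 16*sqrt(31); 2*sqrt(350) = 10*sqrt(14); 3*sqrt(126) = 9*sqrt(14); 3*sqrt(126) = 9*sqrt(14)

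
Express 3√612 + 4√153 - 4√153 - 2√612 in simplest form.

6*√17

3√612 = 18*√17; 4√153 = 12*√17; 4√153 = 12*√17; 2√612 = 12*√17
Combine: (18 + 12 - 12 - 12)·√17 = 6*√17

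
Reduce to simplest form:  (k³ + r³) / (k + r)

k² - k*r + r²

Apply the sum-of-cubes factorisation and cancel (k + r).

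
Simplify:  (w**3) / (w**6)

w**(-3)

Quotient: (w**-3)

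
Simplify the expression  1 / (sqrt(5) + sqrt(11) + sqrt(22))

Group as (sqrt(11) + sqrt(22)) + sqrt(5); multiply by (sqrt(11) + sqrt(22)) - sqrt(5), then rationalise the remaining surd.

(-11*sqrt(10) - 3*sqrt(22) + 8*sqrt(11) + 14*sqrt(5))/92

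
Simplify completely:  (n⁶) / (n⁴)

n²

Quotient: n²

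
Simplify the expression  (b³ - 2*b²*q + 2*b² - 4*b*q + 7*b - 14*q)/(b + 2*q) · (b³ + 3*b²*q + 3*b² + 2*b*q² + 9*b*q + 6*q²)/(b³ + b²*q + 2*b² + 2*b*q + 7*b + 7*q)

Factor: b³ - 2*b²*q + 2*b² - 4*b*q + 7*b - 14*q = (b² + 2*b + 7)·(b - 2*q);  b³ + 3*b²*q + 3*b² + 2*b*q² + 9*b*q + 6*q² = (b + q)·(b + 2*q)·(b + 3);  b³ + b²*q + 2*b² + 2*b*q + 7*b + 7*q = (b² + 2*b + 7)·(b + q)
Cancel the common factors (b² + 2*b + 7), (b + q), (b + 2*q).

b² - 2*b*q + 3*b - 6*q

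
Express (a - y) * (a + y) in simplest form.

a^2 - y^2

Telescope via difference of squares: (a+y)(a-y) = a^2 - y^2.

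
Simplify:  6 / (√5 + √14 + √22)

(-24*√385 - 18*√22 + 78*√14 + 186*√5)/271

Group as (√5 + √14) + √22; multiply by (√5 + √14) - √22, then rationalise the remaining surd.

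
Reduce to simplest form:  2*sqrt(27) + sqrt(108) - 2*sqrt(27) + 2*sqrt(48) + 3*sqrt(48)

2*sqrt(27) = 6*sqrt(3); sqrt(108) = 6*sqrt(3); 2*sqrt(27) = 6*sqrt(3); 2*sqrt(48) = 8*sqrt(3); 3*sqrt(48) = 12*sqrt(3)
Combine: (6 + 6 - 6 + 8 + 12)·sqrt(3) = 26*sqrt(3)

26*sqrt(3)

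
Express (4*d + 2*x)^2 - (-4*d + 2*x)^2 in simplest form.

Write as f((2*x),(4*d)) - f((2*x),-(4*d)) and expand.

32*d*x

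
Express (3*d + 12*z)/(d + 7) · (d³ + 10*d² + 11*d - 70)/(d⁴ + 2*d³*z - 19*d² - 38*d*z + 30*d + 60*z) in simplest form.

(3*d + 12*z)/(d² + 2*d*z - 3*d - 6*z)

Factor: 3*d + 12*z = 3·(d + 4*z);  d³ + 10*d² + 11*d - 70 = (d - 2)·(d + 7)·(d + 5);  d⁴ + 2*d³*z - 19*d² - 38*d*z + 30*d + 60*z = (d + 2*z)·(d + 5)·(d - 3)·(d - 2)
Cancel the common factors (d + 5), (d - 2), (d + 7).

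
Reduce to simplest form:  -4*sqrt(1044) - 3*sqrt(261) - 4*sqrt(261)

-45*sqrt(29)

4*sqrt(1044) = 24*sqrt(29); 3*sqrt(261) = 9*sqrt(29); 4*sqrt(261) = 12*sqrt(29)
Combine: (-24 - 9 - 12)·sqrt(29) = -45*sqrt(29)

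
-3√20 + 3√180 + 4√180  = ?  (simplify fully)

3√20 = 6*√5; 3√180 = 18*√5; 4√180 = 24*√5
Combine: (-6 + 18 + 24)·√5 = 36*√5

36*√5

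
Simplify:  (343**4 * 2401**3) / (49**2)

7**20

343**4 = 7**12; 2401**3 = 7**12; 49**2 = 7**4
Combine exponents: 7**20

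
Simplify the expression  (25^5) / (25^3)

25^5 = 5^10; 25^3 = 5^6
Combine exponents: 5^4

5^4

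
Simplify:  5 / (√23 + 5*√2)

(-5*√23 + 25*√2)/27

Multiply numerator and denominator by -√23 + 5*√2.
Denominator becomes 27; numerator becomes -5*√23 + 25*√2.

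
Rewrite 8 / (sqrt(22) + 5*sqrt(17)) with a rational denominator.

(-8*sqrt(22) + 40*sqrt(17))/403

Multiply numerator and denominator by -5*sqrt(17) + sqrt(22).
Denominator becomes -403; numerator becomes -40*sqrt(17) + 8*sqrt(22).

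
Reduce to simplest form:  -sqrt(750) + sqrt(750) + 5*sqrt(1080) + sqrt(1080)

36*sqrt(30)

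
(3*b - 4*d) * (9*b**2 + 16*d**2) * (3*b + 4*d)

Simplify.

81*b**4 - 256*d**4

Telescope via difference of squares: ((3*b)+(4*d))((3*b)-(4*d)) = 9*b**2 - 16*d**2, then repeat with the next factor.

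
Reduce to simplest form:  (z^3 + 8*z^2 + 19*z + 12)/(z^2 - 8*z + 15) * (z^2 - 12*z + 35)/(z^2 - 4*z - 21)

(z^2 + 5*z + 4)/(z - 3)

Factor: z^3 + 8*z^2 + 19*z + 12 = (z + 4)*(z + 3)*(z + 1);  z^2 - 8*z + 15 = (z - 3)*(z - 5);  z^2 - 12*z + 35 = (z - 5)*(z - 7);  z^2 - 4*z - 21 = (z + 3)*(z - 7)
Cancel the common factors (z - 7), (z - 5), (z + 3).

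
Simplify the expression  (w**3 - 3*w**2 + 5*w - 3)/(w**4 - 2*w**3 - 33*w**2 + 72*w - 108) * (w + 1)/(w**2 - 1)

Factor: w**3 - 3*w**2 + 5*w - 3 = (w - 1)*(w**2 - 2*w + 3);  w**4 - 2*w**3 - 33*w**2 + 72*w - 108 = (w - 6)*(w + 6)*(w**2 - 2*w + 3);  w**2 - 1 = (w + 1)*(w - 1)
Cancel the common factors (w**2 - 2*w + 3), (w - 1), (w + 1).

1/(w**2 - 36)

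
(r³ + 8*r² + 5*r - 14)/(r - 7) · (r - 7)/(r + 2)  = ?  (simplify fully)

r² + 6*r - 7

Factor: r³ + 8*r² + 5*r - 14 = (r + 2)·(r + 7)·(r - 1)
Cancel the common factors (r - 7), (r + 2).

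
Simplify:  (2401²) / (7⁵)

7^3

2401² = 7^8; 7⁵ = 7^5
Combine exponents: 7^3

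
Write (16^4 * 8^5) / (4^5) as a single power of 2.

16^4 = 2^16; 8^5 = 2^15; 4^5 = 2^10
Combine exponents: 2^21

2^21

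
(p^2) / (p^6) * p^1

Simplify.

Quotient: (p^-4)
Multiply by p^1: add exponents.

p^(-3)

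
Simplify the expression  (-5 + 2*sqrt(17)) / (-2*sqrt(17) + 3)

(-53 + 4*sqrt(17))/59

Multiply numerator and denominator by 3 + 2*sqrt(17).
Denominator becomes -59; numerator becomes -4*sqrt(17) + 53.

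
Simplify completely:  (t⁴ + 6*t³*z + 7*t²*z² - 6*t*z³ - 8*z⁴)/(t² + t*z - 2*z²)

t² + 5*t*z + 4*z²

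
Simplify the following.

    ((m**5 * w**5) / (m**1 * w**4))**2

Inside the bracket: m**4 * w**1
Raise to the power 2: m**8 * w**2

m**8*w**2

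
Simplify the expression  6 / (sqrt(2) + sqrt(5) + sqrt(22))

Group as (sqrt(2) + sqrt(22)) + sqrt(5); multiply by (sqrt(2) + sqrt(22)) - sqrt(5), then rationalise the remaining surd.

(-114*sqrt(5) - 150*sqrt(2) + 24*sqrt(55) + 90*sqrt(22))/185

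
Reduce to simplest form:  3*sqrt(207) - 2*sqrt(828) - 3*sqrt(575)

-18*sqrt(23)

3*sqrt(207) = 9*sqrt(23); 2*sqrt(828) = 12*sqrt(23); 3*sqrt(575) = 15*sqrt(23)
Combine: (9 - 12 - 15)·sqrt(23) = -18*sqrt(23)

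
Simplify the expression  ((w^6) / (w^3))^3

w^9

Inside the bracket: w^3
Raise to the power 3: w^9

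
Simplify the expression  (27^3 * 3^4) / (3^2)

3^11

27^3 = 3^9; 3^4 = 3^4; 3^2 = 3^2
Combine exponents: 3^11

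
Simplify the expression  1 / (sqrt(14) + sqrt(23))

Multiply numerator and denominator by -sqrt(23) + sqrt(14).
Denominator becomes -9; numerator becomes -sqrt(23) + sqrt(14).

(-sqrt(14) + sqrt(23))/9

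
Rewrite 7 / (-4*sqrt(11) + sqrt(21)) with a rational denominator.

(-28*sqrt(11) - 7*sqrt(21))/155

Multiply numerator and denominator by sqrt(21) + 4*sqrt(11).
Denominator becomes -155; numerator becomes 7*sqrt(21) + 28*sqrt(11).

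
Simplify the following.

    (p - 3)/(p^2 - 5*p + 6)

Factor: p^2 - 5*p + 6 = (p - 3)*(p - 2)
Cancel the common factor (p - 3).

1/(p - 2)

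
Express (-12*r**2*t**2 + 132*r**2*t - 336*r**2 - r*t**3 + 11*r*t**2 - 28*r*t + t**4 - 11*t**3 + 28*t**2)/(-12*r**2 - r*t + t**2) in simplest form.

Factor: -12*r**2*t**2 + 132*r**2*t - 336*r**2 - r*t**3 + 11*r*t**2 - 28*r*t + t**4 - 11*t**3 + 28*t**2 = (3*r + t)*(t - 4)*(-4*r + t)*(t - 7);  -12*r**2 - r*t + t**2 = (3*r + t)*(-4*r + t)
Cancel the common factors (-4*r + t), (3*r + t).

t**2 - 11*t + 28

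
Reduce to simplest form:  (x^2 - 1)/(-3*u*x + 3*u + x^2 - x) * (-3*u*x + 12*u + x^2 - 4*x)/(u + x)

(x^2 - 3*x - 4)/(u + x)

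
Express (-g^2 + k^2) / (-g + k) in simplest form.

-g^2 + k^2 factors as -(g - k)*(g + k).

g + k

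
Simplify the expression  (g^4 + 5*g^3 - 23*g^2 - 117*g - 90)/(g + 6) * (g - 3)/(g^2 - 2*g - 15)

Factor: g^4 + 5*g^3 - 23*g^2 - 117*g - 90 = (g + 3)*(g - 5)*(g + 1)*(g + 6);  g^2 - 2*g - 15 = (g + 3)*(g - 5)
Cancel the common factors (g + 3), (g - 5), (g + 6).

g^2 - 2*g - 3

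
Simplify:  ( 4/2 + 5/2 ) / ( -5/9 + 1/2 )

-81

Numerator: 4/2 + 5/2 = 9/2
Denominator: -5/9 + 1/2 = -1/18
Divide: (9/2) · (-18) = -81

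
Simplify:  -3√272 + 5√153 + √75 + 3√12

3*√17 + 11*√3

3√272 = 12*√17; 5√153 = 15*√17; √75 = 5*√3; 3√12 = 6*√3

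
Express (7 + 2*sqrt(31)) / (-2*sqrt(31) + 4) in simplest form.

Multiply numerator and denominator by 4 + 2*sqrt(31).
Denominator becomes -108; numerator becomes 22*sqrt(31) + 152.

(-76 - 11*sqrt(31))/54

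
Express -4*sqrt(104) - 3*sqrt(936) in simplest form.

4*sqrt(104) = 8*sqrt(26); 3*sqrt(936) = 18*sqrt(26)
Combine: (-8 - 18)·sqrt(26) = -26*sqrt(26)

-26*sqrt(26)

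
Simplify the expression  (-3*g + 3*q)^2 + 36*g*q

9*(g + q)^2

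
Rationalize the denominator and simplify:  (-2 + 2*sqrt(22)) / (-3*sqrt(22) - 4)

(-10 + sqrt(22))/13

Multiply numerator and denominator by -4 + 3*sqrt(22).
Denominator becomes -182; numerator becomes -14*sqrt(22) + 140.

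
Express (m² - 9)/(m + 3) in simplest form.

m - 3

Factor: m² - 9 = (m + 3)·(m - 3)
Cancel the common factor (m + 3).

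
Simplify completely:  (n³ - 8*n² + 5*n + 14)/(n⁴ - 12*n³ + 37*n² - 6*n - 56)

Factor: n³ - 8*n² + 5*n + 14 = (n + 1)·(n - 7)·(n - 2);  n⁴ - 12*n³ + 37*n² - 6*n - 56 = (n + 1)·(n - 7)·(n - 2)·(n - 4)
Cancel the common factors (n - 7), (n + 1), (n - 2).

1/(n - 4)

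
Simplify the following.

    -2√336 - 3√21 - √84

2√336 = 8*√21; 3√21 = 3*√21; √84 = 2*√21
Combine: (-8 - 3 - 2)·√21 = -13*√21

-13*√21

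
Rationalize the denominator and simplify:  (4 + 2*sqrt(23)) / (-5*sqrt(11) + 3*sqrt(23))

Multiply numerator and denominator by 3*sqrt(23) + 5*sqrt(11).
Denominator becomes -68; numerator becomes 12*sqrt(23) + 20*sqrt(11) + 138 + 10*sqrt(253).

(-5*sqrt(253) - 69 - 10*sqrt(11) - 6*sqrt(23))/34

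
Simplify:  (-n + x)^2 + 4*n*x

(n + x)^2

Expand the square and combine the 4*n*x term.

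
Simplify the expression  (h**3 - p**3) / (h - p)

h**2 + h*p + p**2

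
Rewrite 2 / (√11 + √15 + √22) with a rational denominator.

(-11*√30 + 2*√22 + 9*√15 + 13*√11)/161

Group as (√15 + √22) + √11; multiply by (√15 + √22) - √11, then rationalise the remaining surd.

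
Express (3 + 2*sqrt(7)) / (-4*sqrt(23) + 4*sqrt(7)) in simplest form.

(-2*sqrt(161) - 3*sqrt(23) - 14 - 3*sqrt(7))/64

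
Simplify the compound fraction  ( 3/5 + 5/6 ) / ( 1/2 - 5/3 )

Numerator: 3/5 + 5/6 = 43/30
Denominator: 1/2 - 5/3 = -7/6
Divide: (43/30) · (-6/7) = -43/35

-43/35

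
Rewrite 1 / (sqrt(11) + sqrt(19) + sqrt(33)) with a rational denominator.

Group as (sqrt(11) + sqrt(33)) + sqrt(19); multiply by (sqrt(11) + sqrt(33)) - sqrt(19), then rationalise the remaining surd.

(-22*sqrt(57) - 3*sqrt(33) + 25*sqrt(19) + 41*sqrt(11))/827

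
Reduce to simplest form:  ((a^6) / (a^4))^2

Inside the bracket: a^2
Raise to the power 2: a^4

a^4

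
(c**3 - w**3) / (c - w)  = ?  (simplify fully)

c**2 + c*w + w**2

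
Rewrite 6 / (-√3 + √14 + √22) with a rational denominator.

Group as (√14 + √22) - √3; multiply by (√14 + √22) + √3, then rationalise the remaining surd.

(-198*√3 - 30*√22 + 66*√14 + 24*√231)/143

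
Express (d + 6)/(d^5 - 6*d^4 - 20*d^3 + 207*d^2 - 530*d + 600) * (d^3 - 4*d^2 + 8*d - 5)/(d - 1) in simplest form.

1/(d^2 - 9*d + 20)

Factor: d^5 - 6*d^4 - 20*d^3 + 207*d^2 - 530*d + 600 = (d + 6)*(d - 5)*(d^2 - 3*d + 5)*(d - 4);  d^3 - 4*d^2 + 8*d - 5 = (d - 1)*(d^2 - 3*d + 5)
Cancel the common factors (d^2 - 3*d + 5), (d - 1), (d + 6).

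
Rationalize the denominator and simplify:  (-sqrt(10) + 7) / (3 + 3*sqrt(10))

Multiply numerator and denominator by -3*sqrt(10) + 3.
Denominator becomes -81; numerator becomes -24*sqrt(10) + 51.

(-17 + 8*sqrt(10))/27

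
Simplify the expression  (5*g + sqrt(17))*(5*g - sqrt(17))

Product of conjugates: (P+Q)(P-Q) = P^2 - Q^2.

25*g^2 - 17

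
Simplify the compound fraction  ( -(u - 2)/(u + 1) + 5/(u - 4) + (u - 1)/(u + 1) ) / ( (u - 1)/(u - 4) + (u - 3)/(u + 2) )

(6*u^2 + 13*u + 2)/(2*u^3 - 4*u^2 + 4*u + 10)

Numerator: -(u - 2)/(u + 1) + 5/(u - 4) + (u - 1)/(u + 1) = (6*u + 1)/(u^2 - 3*u - 4)
Denominator: (u - 1)/(u - 4) + (u - 3)/(u + 2) = (2*u^2 - 6*u + 10)/(u^2 - 2*u - 8)
Divide: ((6*u + 1)/(u^2 - 3*u - 4)) · ((u^2 - 2*u - 8)/(2*u^2 - 6*u + 10)) = (6*u^2 + 13*u + 2)/(2*u^3 - 4*u^2 + 4*u + 10)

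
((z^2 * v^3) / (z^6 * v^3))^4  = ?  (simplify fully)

z^(-16)

Inside the bracket: (z^-4)
Raise to the power 4: (z^-16)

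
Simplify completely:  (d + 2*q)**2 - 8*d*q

Expand the square and combine the 8*d*q term.

(d - 2*q)**2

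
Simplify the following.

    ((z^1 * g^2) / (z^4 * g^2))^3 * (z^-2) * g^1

Inside the bracket: (z^-3)
Raise to the power 3: (z^-9)
Multiply by (z^-2) * g^1: add exponents.

g/z^11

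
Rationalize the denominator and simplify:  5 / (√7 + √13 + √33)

(-2*√3003 - 13*√33 + 27*√13 + 39*√7)/39

Group as (√7 + √33) + √13; multiply by (√7 + √33) - √13, then rationalise the remaining surd.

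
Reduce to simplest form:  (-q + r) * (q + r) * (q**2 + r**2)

Pair the conjugate factors: (r+q)(r-q) = -q**2 + r**2, then repeat with the next factor.

-q**4 + r**4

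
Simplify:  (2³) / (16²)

2^(-5)

2³ = 2^3; 16² = 2^8
Combine exponents: 2^(-5)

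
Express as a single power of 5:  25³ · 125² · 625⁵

5^32

25³ = 5^6; 125² = 5^6; 625⁵ = 5^20
Combine exponents: 5^32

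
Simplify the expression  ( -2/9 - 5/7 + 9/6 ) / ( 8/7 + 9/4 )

Numerator: -2/9 - 5/7 + 9/6 = 71/126
Denominator: 8/7 + 9/4 = 95/28
Divide: (71/126) · (28/95) = 142/855

142/855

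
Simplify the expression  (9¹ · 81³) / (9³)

9¹ = 3^2; 81³ = 3^12; 9³ = 3^6
Combine exponents: 3^8

3^8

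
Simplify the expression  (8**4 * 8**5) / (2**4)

8**4 = 2**12; 8**5 = 2**15; 2**4 = 2**4
Combine exponents: 2**23

2**23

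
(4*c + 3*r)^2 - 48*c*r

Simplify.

(4*c - 3*r)^2

Expand the square and combine the 48*c*r term.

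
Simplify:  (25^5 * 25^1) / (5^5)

25^5 = 5^10; 25^1 = 5^2; 5^5 = 5^5
Combine exponents: 5^7

5^7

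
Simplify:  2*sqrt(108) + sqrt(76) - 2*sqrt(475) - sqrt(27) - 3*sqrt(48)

-8*sqrt(19) - 3*sqrt(3)

2*sqrt(108) = 12*sqrt(3); sqrt(76) = 2*sqrt(19); 2*sqrt(475) = 10*sqrt(19); sqrt(27) = 3*sqrt(3); 3*sqrt(48) = 12*sqrt(3)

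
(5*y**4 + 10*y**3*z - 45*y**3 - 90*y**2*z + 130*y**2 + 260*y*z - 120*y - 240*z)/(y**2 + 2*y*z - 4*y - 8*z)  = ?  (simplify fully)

5*y**2 - 25*y + 30

Factor: 5*y**4 + 10*y**3*z - 45*y**3 - 90*y**2*z + 130*y**2 + 260*y*z - 120*y - 240*z = 5*(y - 2)*(y - 4)*(y - 3)*(y + 2*z);  y**2 + 2*y*z - 4*y - 8*z = (y - 4)*(y + 2*z)
Cancel the common factors (y - 4), (y + 2*z).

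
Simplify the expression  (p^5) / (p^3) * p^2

Quotient: p^2
Multiply by p^2: add exponents.

p^4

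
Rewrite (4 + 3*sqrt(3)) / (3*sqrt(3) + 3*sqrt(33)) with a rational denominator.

(-9 - 4*sqrt(3) + 4*sqrt(33) + 9*sqrt(11))/90

Multiply numerator and denominator by -3*sqrt(33) + 3*sqrt(3).
Denominator becomes -270; numerator becomes -27*sqrt(11) - 12*sqrt(33) + 12*sqrt(3) + 27.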